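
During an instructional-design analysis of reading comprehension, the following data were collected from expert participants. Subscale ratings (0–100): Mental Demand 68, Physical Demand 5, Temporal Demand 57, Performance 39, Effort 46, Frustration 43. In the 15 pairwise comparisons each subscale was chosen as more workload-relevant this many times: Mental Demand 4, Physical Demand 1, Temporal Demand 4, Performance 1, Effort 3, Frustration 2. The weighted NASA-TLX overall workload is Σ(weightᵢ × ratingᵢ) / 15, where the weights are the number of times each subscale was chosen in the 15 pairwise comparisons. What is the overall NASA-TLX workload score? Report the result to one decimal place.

The tallies are the weights (they sum to 15).
Weighted sum = 4·68 + 1·5 + 4·57 + 1·39 + 3·46 + 2·43
            = 272 + 5 + 228 + 39 + 138 + 86 = 768.
Overall workload = 768 / 15 = 51.2000 ≈ 51.2.

51.2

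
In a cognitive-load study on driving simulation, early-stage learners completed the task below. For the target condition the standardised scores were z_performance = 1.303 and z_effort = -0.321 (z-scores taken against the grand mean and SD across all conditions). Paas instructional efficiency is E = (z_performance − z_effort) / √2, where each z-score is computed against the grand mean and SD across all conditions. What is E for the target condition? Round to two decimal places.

1.15

z_P − z_E = 1.303 − (-0.321) = 1.6240.
E = 1.6240 / √2 = 1.6240 / 1.41421 = 1.1483 ≈ 1.15.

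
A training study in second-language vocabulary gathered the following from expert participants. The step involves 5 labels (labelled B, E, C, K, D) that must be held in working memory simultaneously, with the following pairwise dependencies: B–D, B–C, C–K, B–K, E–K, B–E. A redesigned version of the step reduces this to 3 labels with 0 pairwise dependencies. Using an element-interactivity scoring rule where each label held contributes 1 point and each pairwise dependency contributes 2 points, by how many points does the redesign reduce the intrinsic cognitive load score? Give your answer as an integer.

14

Original: 5 × 1 + 6 × 2 = 5 + 12 = 17.
Redesigned: 3 × 1 + 0 × 2 = 3 + 0 = 3.
Reduction = 17 − 3 = 14.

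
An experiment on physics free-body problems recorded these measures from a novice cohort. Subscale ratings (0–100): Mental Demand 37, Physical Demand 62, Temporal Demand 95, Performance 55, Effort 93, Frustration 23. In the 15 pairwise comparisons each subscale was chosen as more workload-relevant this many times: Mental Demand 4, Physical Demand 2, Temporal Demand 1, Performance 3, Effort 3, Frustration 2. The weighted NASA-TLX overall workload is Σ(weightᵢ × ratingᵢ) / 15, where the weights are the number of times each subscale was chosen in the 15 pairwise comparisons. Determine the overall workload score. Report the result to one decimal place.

The tallies are the weights (they sum to 15).
Weighted sum = 4·37 + 2·62 + 1·95 + 3·55 + 3·93 + 2·23
            = 148 + 124 + 95 + 165 + 279 + 46 = 857.
Overall workload = 857 / 15 = 57.1333 ≈ 57.1.

57.1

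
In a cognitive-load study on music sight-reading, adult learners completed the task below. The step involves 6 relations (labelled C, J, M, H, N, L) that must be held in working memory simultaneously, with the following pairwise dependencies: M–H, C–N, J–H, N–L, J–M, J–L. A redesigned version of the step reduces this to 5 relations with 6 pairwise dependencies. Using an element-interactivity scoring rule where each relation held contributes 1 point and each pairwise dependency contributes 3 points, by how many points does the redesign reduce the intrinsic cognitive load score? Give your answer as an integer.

1

Original: 6 × 1 + 6 × 3 = 6 + 18 = 24.
Redesigned: 5 × 1 + 6 × 3 = 5 + 18 = 23.
Reduction = 24 − 23 = 1.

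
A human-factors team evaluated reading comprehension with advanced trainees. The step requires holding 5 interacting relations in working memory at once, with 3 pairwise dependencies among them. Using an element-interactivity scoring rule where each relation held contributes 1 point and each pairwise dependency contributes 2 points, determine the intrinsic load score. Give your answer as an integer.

11

Element contribution: 5 × 1 = 5.
Interaction contribution: 3 × 2 = 6.
Intrinsic load = 5 + 6 = 11.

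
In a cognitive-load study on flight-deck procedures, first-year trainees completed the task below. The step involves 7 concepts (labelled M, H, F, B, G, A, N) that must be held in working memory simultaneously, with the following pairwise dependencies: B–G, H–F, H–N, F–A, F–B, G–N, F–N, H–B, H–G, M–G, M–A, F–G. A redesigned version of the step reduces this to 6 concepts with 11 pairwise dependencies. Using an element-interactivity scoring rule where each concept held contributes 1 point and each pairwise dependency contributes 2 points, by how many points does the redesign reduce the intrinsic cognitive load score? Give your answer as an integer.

3

Original: 7 × 1 + 12 × 2 = 7 + 24 = 31.
Redesigned: 6 × 1 + 11 × 2 = 6 + 22 = 28.
Reduction = 31 − 28 = 3.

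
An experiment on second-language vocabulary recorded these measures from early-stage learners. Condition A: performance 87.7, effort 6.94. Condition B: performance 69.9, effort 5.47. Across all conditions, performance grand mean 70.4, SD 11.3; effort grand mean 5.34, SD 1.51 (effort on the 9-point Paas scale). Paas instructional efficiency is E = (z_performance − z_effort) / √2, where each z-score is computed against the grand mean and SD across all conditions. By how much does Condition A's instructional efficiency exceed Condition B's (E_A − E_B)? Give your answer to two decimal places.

Condition A: z_P = (87.7 − 70.4)/11.3 = 1.5310; z_E = (6.94 − 5.34)/1.51 = 1.0596; E_A = (1.5310 − 1.0596)/√2 = 0.3333.
Condition B: z_P = (69.9 − 70.4)/11.3 = -0.0442; z_E = (5.47 − 5.34)/1.51 = 0.0861; E_B = (-0.0442 − 0.0861)/√2 = -0.0921.
E_A − E_B = 0.3333 − (-0.0921) = 0.4254 ≈ 0.43.

0.43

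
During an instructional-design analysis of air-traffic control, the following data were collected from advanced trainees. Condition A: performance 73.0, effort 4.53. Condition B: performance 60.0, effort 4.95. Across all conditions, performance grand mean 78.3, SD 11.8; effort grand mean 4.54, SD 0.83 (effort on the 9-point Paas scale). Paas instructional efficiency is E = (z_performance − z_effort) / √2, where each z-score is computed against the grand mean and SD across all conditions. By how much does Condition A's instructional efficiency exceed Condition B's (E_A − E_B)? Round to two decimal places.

1.14

Condition A: z_P = (73.0 − 78.3)/11.8 = -0.4492; z_E = (4.53 − 4.54)/0.83 = -0.0120; E_A = (-0.4492 − (-0.0120))/√2 = -0.3091.
Condition B: z_P = (60.0 − 78.3)/11.8 = -1.5508; z_E = (4.95 − 4.54)/0.83 = 0.4940; E_B = (-1.5508 − 0.4940)/√2 = -1.4459.
E_A − E_B = -0.3091 − (-1.4459) = 1.1368 ≈ 1.14.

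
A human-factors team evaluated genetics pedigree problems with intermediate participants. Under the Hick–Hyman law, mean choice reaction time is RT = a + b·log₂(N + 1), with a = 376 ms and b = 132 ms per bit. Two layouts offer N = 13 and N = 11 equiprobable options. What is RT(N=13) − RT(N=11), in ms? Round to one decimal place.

29.4

RT(13) = 376 + 132·log₂(14) = 376 + 132·3.8074 = 878.5768 ms.
RT(11) = 376 + 132·log₂(12) = 376 + 132·3.5850 = 849.2200 ms.
Difference = 878.5768 − 849.2200 = 29.3568 ≈ 29.4 ms.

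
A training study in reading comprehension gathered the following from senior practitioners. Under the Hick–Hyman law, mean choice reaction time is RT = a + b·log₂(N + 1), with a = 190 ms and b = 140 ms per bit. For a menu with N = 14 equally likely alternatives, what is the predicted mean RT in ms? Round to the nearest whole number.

737

log₂(14 + 1) = log₂(15) = 3.9069.
RT = 190 + 140 × 3.9069 = 190 + 546.9660 = 736.9660 ms.
≈ 737 ms.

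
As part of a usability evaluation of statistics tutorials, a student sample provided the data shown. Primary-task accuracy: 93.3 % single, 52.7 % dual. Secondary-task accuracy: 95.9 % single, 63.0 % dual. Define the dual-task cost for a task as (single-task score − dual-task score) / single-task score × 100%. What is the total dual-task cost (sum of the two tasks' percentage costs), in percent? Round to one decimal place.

Primary cost = (93.3 − 52.7) / 93.3 × 100% = 43.5155%.
Secondary cost = (95.9 − 63.0) / 95.9 × 100% = 34.3066%.
Total = 43.5155% + 34.3066% = 77.8221% ≈ 77.8%.

77.8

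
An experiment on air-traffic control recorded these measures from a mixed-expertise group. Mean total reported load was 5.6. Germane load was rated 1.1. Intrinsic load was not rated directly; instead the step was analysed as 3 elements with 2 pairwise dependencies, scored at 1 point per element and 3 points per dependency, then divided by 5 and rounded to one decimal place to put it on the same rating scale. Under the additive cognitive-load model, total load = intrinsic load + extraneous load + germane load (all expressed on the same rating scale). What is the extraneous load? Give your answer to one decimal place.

2.7

Intrinsic (element-interactivity): (3 × 1 + 2 × 3) / 5 = 9 / 5 = 1.8000 → 1.8.
extraneous load = total − intrinsic − germane
             = 5.6 − 1.8 − 1.1 = 2.7.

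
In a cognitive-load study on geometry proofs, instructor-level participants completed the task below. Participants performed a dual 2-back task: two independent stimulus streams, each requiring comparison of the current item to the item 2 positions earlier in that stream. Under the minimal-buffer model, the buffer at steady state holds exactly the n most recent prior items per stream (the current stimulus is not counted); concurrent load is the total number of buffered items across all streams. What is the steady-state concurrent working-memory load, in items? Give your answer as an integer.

4

Each stream's buffer holds its 2 most recent prior items.
Two independent streams: 2 × 2 = 4 buffered items at steady state.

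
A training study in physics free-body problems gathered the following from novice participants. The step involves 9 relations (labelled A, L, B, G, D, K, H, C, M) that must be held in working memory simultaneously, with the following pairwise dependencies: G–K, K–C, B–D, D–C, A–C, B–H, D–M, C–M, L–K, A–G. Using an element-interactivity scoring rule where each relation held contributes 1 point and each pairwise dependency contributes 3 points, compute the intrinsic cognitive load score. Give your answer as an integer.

39

Count of relations held simultaneously: 9.
Count of pairwise dependencies listed: 10.
Element contribution: 9 × 1 = 9.
Interaction contribution: 10 × 3 = 30.
Intrinsic load = 9 + 30 = 39.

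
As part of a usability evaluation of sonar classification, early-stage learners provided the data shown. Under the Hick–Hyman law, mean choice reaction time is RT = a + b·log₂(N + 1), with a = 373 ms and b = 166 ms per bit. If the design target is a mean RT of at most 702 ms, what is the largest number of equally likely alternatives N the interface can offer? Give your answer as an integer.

Set 373 + 166·log₂(N + 1) ≤ 702.
log₂(N + 1) ≤ (702 − 373) / 166 = 1.9819.
N + 1 ≤ 2^1.9819 = 3.9501.
N ≤ 2.9501, so the largest integer N is 2.

2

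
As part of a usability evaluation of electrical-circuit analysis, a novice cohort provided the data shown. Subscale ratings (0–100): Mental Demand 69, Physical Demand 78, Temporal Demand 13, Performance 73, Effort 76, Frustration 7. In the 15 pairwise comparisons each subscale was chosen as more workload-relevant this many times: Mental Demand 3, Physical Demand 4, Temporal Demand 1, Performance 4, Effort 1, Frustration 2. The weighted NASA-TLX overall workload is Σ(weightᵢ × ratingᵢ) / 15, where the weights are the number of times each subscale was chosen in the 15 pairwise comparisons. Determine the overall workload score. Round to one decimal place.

The tallies are the weights (they sum to 15).
Weighted sum = 3·69 + 4·78 + 1·13 + 4·73 + 1·76 + 2·7
            = 207 + 312 + 13 + 292 + 76 + 14 = 914.
Overall workload = 914 / 15 = 60.9333 ≈ 60.9.

60.9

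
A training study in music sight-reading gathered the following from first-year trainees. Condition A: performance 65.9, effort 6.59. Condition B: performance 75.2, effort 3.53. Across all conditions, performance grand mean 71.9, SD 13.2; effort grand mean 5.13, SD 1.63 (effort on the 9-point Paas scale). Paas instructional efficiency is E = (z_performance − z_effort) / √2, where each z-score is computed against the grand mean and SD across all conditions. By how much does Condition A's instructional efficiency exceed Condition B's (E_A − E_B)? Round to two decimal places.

Condition A: z_P = (65.9 − 71.9)/13.2 = -0.4545; z_E = (6.59 − 5.13)/1.63 = 0.8957; E_A = (-0.4545 − 0.8957)/√2 = -0.9547.
Condition B: z_P = (75.2 − 71.9)/13.2 = 0.2500; z_E = (3.53 − 5.13)/1.63 = -0.9816; E_B = (0.2500 − (-0.9816))/√2 = 0.8709.
E_A − E_B = -0.9547 − 0.8709 = -1.8256 ≈ -1.83.

-1.83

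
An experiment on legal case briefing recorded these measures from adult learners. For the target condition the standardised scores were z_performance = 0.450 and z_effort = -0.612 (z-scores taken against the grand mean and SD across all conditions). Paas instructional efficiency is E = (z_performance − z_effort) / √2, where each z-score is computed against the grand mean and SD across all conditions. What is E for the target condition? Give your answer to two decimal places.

0.75

z_P − z_E = 0.450 − (-0.612) = 1.0620.
E = 1.0620 / √2 = 1.0620 / 1.41421 = 0.7509 ≈ 0.75.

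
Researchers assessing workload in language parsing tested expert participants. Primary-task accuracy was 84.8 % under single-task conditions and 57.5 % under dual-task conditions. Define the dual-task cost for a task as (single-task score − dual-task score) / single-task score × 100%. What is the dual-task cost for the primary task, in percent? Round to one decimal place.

32.2

Cost = (84.8 − 57.5) / 84.8 × 100%
     = 27.3000 / 84.8 × 100% = 32.1934%.
≈ 32.2%.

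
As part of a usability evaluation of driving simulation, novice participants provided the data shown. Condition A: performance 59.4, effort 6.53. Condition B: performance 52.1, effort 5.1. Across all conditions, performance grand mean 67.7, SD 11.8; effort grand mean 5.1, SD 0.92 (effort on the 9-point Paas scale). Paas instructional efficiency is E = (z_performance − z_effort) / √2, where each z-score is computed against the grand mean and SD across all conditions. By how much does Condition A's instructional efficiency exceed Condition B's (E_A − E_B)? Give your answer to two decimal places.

-0.66

Condition A: z_P = (59.4 − 67.7)/11.8 = -0.7034; z_E = (6.53 − 5.1)/0.92 = 1.5543; E_A = (-0.7034 − 1.5543)/√2 = -1.5964.
Condition B: z_P = (52.1 − 67.7)/11.8 = -1.3220; z_E = (5.1 − 5.1)/0.92 = 0.0000; E_B = (-1.3220 − 0.0000)/√2 = -0.9348.
E_A − E_B = -1.5964 − (-0.9348) = -0.6616 ≈ -0.66.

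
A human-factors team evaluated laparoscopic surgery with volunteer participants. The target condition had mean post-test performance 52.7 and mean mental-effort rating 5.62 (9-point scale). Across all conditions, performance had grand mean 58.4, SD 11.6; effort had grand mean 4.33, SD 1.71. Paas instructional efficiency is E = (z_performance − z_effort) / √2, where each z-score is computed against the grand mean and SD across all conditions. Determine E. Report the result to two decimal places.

-0.88

z_performance = (52.7 − 58.4) / 11.6 = -5.7000 / 11.6 = -0.4914.
z_effort = (5.62 − 4.33) / 1.71 = 1.2900 / 1.71 = 0.7544.
z_P − z_E = -0.4914 − 0.7544 = -1.2458.
E = -1.2458 / √2 = -1.2458 / 1.41421 = -0.8809 ≈ -0.88.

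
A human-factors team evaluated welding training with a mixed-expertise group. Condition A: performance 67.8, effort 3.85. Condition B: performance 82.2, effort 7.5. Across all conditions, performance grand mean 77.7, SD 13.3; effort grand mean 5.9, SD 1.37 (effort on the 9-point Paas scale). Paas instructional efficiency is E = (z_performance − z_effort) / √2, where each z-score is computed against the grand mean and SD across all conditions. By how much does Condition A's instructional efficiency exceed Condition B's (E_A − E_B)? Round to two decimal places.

Condition A: z_P = (67.8 − 77.7)/13.3 = -0.7444; z_E = (3.85 − 5.9)/1.37 = -1.4964; E_A = (-0.7444 − (-1.4964))/√2 = 0.5317.
Condition B: z_P = (82.2 − 77.7)/13.3 = 0.3383; z_E = (7.5 − 5.9)/1.37 = 1.1679; E_B = (0.3383 − 1.1679)/√2 = -0.5866.
E_A − E_B = 0.5317 − (-0.5866) = 1.1183 ≈ 1.12.

1.12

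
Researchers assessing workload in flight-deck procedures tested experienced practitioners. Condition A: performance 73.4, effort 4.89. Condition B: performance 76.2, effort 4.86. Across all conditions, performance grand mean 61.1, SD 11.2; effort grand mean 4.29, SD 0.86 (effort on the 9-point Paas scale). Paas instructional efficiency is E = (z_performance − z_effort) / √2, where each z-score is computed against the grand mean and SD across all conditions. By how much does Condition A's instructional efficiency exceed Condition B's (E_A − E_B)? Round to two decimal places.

-0.20

Condition A: z_P = (73.4 − 61.1)/11.2 = 1.0982; z_E = (4.89 − 4.29)/0.86 = 0.6977; E_A = (1.0982 − 0.6977)/√2 = 0.2832.
Condition B: z_P = (76.2 − 61.1)/11.2 = 1.3482; z_E = (4.86 − 4.29)/0.86 = 0.6628; E_B = (1.3482 − 0.6628)/√2 = 0.4847.
E_A − E_B = 0.2832 − 0.4847 = -0.2015 ≈ -0.20.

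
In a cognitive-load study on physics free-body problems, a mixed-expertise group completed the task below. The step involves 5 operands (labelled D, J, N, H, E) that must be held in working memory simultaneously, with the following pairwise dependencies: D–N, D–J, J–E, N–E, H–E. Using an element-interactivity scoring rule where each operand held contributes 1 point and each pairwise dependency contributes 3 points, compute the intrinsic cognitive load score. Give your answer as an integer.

Count of operands held simultaneously: 5.
Count of pairwise dependencies listed: 5.
Element contribution: 5 × 1 = 5.
Interaction contribution: 5 × 3 = 15.
Intrinsic load = 5 + 15 = 20.

20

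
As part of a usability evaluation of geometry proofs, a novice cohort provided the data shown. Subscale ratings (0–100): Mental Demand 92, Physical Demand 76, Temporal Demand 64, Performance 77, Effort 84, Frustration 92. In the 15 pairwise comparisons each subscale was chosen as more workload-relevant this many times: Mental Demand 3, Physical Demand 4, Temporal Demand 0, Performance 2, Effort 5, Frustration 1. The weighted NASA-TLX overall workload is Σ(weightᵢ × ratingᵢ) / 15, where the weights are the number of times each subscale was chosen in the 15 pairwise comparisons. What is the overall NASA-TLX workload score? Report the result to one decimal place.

The tallies are the weights (they sum to 15).
Weighted sum = 3·92 + 4·76 + 0·64 + 2·77 + 5·84 + 1·92
            = 276 + 304 + 0 + 154 + 420 + 92 = 1246.
Overall workload = 1246 / 15 = 83.0667 ≈ 83.1.

83.1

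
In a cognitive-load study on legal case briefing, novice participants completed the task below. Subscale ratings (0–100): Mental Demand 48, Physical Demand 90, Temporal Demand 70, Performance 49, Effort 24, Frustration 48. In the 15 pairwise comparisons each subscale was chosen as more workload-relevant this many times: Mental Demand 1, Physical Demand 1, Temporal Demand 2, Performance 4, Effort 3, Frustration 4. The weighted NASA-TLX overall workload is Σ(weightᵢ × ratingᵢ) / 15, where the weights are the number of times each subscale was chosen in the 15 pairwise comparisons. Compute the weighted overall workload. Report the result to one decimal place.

49.2

The tallies are the weights (they sum to 15).
Weighted sum = 1·48 + 1·90 + 2·70 + 4·49 + 3·24 + 4·48
            = 48 + 90 + 140 + 196 + 72 + 192 = 738.
Overall workload = 738 / 15 = 49.2000 ≈ 49.2.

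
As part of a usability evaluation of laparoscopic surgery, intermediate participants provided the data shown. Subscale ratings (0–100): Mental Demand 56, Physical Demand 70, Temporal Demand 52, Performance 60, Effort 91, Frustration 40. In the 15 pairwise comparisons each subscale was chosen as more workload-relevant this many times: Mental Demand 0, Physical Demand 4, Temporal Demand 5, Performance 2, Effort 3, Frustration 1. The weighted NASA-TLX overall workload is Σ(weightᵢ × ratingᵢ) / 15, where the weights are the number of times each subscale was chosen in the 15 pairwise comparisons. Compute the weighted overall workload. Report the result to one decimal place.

64.9

The tallies are the weights (they sum to 15).
Weighted sum = 0·56 + 4·70 + 5·52 + 2·60 + 3·91 + 1·40
            = 0 + 280 + 260 + 120 + 273 + 40 = 973.
Overall workload = 973 / 15 = 64.8667 ≈ 64.9.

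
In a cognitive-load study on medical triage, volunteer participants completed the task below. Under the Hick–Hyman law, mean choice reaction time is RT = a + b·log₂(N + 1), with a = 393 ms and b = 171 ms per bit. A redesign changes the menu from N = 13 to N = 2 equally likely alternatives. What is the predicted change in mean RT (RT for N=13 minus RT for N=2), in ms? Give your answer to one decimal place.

RT(13) = 393 + 171·log₂(14) = 393 + 171·3.8074 = 1044.0654 ms.
RT(2) = 393 + 171·log₂(3) = 393 + 171·1.5850 = 664.0350 ms.
Difference = 1044.0654 − 664.0350 = 380.0304 ≈ 380.0 ms.

380.0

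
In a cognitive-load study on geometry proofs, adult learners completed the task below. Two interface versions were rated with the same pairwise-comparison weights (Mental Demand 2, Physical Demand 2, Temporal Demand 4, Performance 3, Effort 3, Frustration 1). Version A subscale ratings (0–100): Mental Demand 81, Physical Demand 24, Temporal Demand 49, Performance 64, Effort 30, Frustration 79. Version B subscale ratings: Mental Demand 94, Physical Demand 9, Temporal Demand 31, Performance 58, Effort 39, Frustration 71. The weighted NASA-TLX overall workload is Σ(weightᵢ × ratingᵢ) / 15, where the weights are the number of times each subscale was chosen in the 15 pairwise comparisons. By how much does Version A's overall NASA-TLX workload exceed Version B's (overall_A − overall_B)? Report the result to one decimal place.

Version A weighted sum = 2·81 + 2·24 + 4·49 + 3·64 + 3·30 + 1·79 = 162 + 48 + 196 + 192 + 90 + 79 = 767; overall_A = 767/15 = 51.1333.
Version B weighted sum = 2·94 + 2·9 + 4·31 + 3·58 + 3·39 + 1·71 = 188 + 18 + 124 + 174 + 117 + 71 = 692; overall_B = 692/15 = 46.1333.
Difference = 51.1333 − 46.1333 = 5.0000 ≈ 5.0.

5.0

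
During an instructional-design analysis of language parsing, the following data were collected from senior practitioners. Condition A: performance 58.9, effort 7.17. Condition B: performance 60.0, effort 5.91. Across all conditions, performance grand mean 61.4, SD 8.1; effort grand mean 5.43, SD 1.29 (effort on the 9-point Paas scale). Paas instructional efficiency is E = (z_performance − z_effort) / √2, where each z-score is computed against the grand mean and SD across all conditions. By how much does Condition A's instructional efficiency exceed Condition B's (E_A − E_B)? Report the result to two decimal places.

-0.79

Condition A: z_P = (58.9 − 61.4)/8.1 = -0.3086; z_E = (7.17 − 5.43)/1.29 = 1.3488; E_A = (-0.3086 − 1.3488)/√2 = -1.1720.
Condition B: z_P = (60.0 − 61.4)/8.1 = -0.1728; z_E = (5.91 − 5.43)/1.29 = 0.3721; E_B = (-0.1728 − 0.3721)/√2 = -0.3853.
E_A − E_B = -1.1720 − (-0.3853) = -0.7867 ≈ -0.79.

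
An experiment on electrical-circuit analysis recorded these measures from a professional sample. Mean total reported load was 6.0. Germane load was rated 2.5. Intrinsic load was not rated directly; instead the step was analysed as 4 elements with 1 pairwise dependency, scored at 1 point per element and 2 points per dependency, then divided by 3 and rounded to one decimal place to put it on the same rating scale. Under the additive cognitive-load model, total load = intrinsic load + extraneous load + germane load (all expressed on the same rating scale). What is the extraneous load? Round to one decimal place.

1.5

Intrinsic (element-interactivity): (4 × 1 + 1 × 2) / 3 = 6 / 3 = 2.0000 → 2.0.
extraneous load = total − intrinsic − germane
             = 6.0 − 2.0 − 2.5 = 1.5.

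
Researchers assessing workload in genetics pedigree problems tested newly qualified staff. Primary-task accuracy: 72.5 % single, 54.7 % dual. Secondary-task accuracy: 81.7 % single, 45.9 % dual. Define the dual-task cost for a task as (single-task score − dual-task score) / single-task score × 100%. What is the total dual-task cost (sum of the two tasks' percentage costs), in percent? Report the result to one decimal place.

Primary cost = (72.5 − 54.7) / 72.5 × 100% = 24.5517%.
Secondary cost = (81.7 − 45.9) / 81.7 × 100% = 43.8188%.
Total = 24.5517% + 43.8188% = 68.3705% ≈ 68.4%.

68.4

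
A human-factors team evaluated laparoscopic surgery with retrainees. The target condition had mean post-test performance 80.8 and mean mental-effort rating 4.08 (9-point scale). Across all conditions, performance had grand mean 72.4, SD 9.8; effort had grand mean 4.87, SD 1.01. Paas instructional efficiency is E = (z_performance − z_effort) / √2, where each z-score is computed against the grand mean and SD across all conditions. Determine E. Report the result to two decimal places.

1.16

z_performance = (80.8 − 72.4) / 9.8 = 8.4000 / 9.8 = 0.8571.
z_effort = (4.08 − 4.87) / 1.01 = -0.7900 / 1.01 = -0.7822.
z_P − z_E = 0.8571 − (-0.7822) = 1.6393.
E = 1.6393 / √2 = 1.6393 / 1.41421 = 1.1592 ≈ 1.16.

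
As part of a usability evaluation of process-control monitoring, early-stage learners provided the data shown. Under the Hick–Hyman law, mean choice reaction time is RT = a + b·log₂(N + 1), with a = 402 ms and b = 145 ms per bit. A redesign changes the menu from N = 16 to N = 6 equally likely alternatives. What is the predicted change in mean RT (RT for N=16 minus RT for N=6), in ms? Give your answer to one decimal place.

RT(16) = 402 + 145·log₂(17) = 402 + 145·4.0875 = 994.6875 ms.
RT(6) = 402 + 145·log₂(7) = 402 + 145·2.8074 = 809.0730 ms.
Difference = 994.6875 − 809.0730 = 185.6145 ≈ 185.6 ms.

185.6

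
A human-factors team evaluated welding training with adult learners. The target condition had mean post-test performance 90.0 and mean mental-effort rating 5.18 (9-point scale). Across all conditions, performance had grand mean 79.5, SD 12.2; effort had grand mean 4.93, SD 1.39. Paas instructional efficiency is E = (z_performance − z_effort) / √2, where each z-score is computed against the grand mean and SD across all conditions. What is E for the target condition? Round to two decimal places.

z_performance = (90.0 − 79.5) / 12.2 = 10.5000 / 12.2 = 0.8607.
z_effort = (5.18 − 4.93) / 1.39 = 0.2500 / 1.39 = 0.1799.
z_P − z_E = 0.8607 − 0.1799 = 0.6808.
E = 0.6808 / √2 = 0.6808 / 1.41421 = 0.4814 ≈ 0.48.

0.48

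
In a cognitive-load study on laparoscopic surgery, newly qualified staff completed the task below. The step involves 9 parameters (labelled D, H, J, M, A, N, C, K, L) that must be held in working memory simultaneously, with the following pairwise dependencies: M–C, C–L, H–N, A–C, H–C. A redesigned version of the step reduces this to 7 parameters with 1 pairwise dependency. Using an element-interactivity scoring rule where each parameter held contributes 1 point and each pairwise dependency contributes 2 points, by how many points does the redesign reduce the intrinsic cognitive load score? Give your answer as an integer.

10

Original: 9 × 1 + 5 × 2 = 9 + 10 = 19.
Redesigned: 7 × 1 + 1 × 2 = 7 + 2 = 9.
Reduction = 19 − 9 = 10.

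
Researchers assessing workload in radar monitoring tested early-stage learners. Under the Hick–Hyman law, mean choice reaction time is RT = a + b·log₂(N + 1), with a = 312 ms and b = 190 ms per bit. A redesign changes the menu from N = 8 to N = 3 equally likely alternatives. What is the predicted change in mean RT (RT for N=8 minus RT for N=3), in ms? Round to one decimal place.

RT(8) = 312 + 190·log₂(9) = 312 + 190·3.1699 = 914.2810 ms.
RT(3) = 312 + 190·log₂(4) = 312 + 190·2.0000 = 692.0000 ms.
Difference = 914.2810 − 692.0000 = 222.2810 ≈ 222.3 ms.

222.3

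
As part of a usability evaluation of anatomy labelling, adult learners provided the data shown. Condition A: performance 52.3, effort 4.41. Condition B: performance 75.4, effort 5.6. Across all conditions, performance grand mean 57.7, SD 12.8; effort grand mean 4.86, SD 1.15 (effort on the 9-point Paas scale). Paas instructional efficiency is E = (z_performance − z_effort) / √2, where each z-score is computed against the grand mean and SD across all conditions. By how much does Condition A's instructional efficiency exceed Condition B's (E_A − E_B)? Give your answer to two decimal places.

Condition A: z_P = (52.3 − 57.7)/12.8 = -0.4219; z_E = (4.41 − 4.86)/1.15 = -0.3913; E_A = (-0.4219 − (-0.3913))/√2 = -0.0216.
Condition B: z_P = (75.4 − 57.7)/12.8 = 1.3828; z_E = (5.6 − 4.86)/1.15 = 0.6435; E_B = (1.3828 − 0.6435)/√2 = 0.5228.
E_A − E_B = -0.0216 − 0.5228 = -0.5444 ≈ -0.54.

-0.54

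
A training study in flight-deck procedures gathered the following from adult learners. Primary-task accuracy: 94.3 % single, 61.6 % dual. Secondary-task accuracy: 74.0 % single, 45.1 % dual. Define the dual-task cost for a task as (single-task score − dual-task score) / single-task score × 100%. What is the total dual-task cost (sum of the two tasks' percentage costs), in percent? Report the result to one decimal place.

Primary cost = (94.3 − 61.6) / 94.3 × 100% = 34.6766%.
Secondary cost = (74.0 − 45.1) / 74.0 × 100% = 39.0541%.
Total = 34.6766% + 39.0541% = 73.7307% ≈ 73.7%.

73.7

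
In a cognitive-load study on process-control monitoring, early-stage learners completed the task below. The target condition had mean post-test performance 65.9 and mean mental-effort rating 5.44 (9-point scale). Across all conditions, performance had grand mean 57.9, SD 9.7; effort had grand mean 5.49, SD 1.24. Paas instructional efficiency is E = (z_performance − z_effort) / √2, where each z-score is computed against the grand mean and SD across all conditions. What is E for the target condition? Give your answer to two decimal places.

0.61

z_performance = (65.9 − 57.9) / 9.7 = 8.0000 / 9.7 = 0.8247.
z_effort = (5.44 − 5.49) / 1.24 = -0.0500 / 1.24 = -0.0403.
z_P − z_E = 0.8247 − (-0.0403) = 0.8650.
E = 0.8650 / √2 = 0.8650 / 1.41421 = 0.6116 ≈ 0.61.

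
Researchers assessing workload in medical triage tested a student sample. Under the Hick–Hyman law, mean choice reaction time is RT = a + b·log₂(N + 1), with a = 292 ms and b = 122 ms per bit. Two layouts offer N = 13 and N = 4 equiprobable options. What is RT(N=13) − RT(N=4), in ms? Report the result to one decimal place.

181.2

RT(13) = 292 + 122·log₂(14) = 292 + 122·3.8074 = 756.5028 ms.
RT(4) = 292 + 122·log₂(5) = 292 + 122·2.3219 = 575.2718 ms.
Difference = 756.5028 − 575.2718 = 181.2310 ≈ 181.2 ms.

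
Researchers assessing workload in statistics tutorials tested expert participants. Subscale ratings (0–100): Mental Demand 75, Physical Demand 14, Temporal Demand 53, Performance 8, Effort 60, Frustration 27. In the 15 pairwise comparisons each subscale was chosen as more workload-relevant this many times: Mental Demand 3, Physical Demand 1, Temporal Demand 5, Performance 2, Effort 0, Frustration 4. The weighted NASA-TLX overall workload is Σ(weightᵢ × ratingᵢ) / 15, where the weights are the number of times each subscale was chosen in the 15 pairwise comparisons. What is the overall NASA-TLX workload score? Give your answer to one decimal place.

The tallies are the weights (they sum to 15).
Weighted sum = 3·75 + 1·14 + 5·53 + 2·8 + 0·60 + 4·27
            = 225 + 14 + 265 + 16 + 0 + 108 = 628.
Overall workload = 628 / 15 = 41.8667 ≈ 41.9.

41.9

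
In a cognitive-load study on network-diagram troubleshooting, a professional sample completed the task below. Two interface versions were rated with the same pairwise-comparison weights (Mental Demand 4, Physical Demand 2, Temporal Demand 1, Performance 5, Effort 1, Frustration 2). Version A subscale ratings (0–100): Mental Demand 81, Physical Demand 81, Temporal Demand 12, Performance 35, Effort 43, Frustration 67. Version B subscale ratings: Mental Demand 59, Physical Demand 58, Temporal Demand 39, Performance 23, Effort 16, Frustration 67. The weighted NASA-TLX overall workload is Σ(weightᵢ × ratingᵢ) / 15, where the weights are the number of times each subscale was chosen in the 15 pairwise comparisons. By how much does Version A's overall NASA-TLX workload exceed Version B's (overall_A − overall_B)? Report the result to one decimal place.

Version A weighted sum = 4·81 + 2·81 + 1·12 + 5·35 + 1·43 + 2·67 = 324 + 162 + 12 + 175 + 43 + 134 = 850; overall_A = 850/15 = 56.6667.
Version B weighted sum = 4·59 + 2·58 + 1·39 + 5·23 + 1·16 + 2·67 = 236 + 116 + 39 + 115 + 16 + 134 = 656; overall_B = 656/15 = 43.7333.
Difference = 56.6667 − 43.7333 = 12.9334 ≈ 12.9.

12.9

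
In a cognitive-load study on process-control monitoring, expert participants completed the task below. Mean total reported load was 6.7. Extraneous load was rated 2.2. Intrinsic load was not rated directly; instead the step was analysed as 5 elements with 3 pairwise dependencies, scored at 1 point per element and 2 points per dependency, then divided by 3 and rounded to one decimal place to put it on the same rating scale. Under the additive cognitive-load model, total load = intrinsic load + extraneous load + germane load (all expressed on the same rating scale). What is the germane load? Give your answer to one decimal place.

0.8

Intrinsic (element-interactivity): (5 × 1 + 3 × 2) / 3 = 11 / 3 = 3.6667 → 3.7.
germane load = total − intrinsic − extraneous
             = 6.7 − 3.7 − 2.2 = 0.8.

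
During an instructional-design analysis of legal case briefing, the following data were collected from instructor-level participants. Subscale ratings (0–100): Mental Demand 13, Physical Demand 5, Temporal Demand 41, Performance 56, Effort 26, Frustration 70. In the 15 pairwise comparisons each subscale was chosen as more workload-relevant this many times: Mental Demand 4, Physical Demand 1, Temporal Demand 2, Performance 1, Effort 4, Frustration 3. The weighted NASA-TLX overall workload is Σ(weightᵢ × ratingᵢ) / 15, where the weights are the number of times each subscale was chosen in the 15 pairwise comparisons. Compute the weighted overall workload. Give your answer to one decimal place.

The tallies are the weights (they sum to 15).
Weighted sum = 4·13 + 1·5 + 2·41 + 1·56 + 4·26 + 3·70
            = 52 + 5 + 82 + 56 + 104 + 210 = 509.
Overall workload = 509 / 15 = 33.9333 ≈ 33.9.

33.9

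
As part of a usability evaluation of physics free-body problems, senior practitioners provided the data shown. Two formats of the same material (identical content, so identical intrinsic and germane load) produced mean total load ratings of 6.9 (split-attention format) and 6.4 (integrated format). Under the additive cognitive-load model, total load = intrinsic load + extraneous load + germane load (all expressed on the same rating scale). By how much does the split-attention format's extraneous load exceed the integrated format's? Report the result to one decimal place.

0.5

Intrinsic and germane load are equal across formats, so the difference in total load equals the difference in extraneous load.
Extraneous-load difference = 6.9 − 6.4 = 0.5.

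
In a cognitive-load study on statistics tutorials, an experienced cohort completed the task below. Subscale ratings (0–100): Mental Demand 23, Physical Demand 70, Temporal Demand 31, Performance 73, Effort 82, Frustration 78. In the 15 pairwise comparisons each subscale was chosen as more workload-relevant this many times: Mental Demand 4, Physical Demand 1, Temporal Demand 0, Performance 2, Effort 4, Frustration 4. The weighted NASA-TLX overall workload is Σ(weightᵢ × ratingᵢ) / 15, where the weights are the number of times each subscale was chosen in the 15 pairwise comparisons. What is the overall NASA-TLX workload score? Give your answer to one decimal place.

63.2

The tallies are the weights (they sum to 15).
Weighted sum = 4·23 + 1·70 + 0·31 + 2·73 + 4·82 + 4·78
            = 92 + 70 + 0 + 146 + 328 + 312 = 948.
Overall workload = 948 / 15 = 63.2000 ≈ 63.2.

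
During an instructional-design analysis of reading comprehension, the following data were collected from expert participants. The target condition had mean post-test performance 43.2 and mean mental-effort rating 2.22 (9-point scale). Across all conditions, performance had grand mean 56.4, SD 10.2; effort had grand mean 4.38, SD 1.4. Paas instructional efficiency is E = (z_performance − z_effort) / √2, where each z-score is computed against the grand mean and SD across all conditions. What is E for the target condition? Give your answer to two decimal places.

z_performance = (43.2 − 56.4) / 10.2 = -13.2000 / 10.2 = -1.2941.
z_effort = (2.22 − 4.38) / 1.4 = -2.1600 / 1.4 = -1.5429.
z_P − z_E = -1.2941 − (-1.5429) = 0.2488.
E = 0.2488 / √2 = 0.2488 / 1.41421 = 0.1759 ≈ 0.18.

0.18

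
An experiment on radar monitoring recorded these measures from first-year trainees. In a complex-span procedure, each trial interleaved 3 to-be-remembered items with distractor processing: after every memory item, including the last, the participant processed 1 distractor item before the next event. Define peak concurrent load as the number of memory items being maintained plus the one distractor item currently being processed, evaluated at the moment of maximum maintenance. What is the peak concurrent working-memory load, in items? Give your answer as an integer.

Maintenance is greatest during the distractor(s) after memory item 3: all 3 memory items are being held.
One distractor item is concurrently being processed.
Peak concurrent load = 3 + 1 = 4 items.

4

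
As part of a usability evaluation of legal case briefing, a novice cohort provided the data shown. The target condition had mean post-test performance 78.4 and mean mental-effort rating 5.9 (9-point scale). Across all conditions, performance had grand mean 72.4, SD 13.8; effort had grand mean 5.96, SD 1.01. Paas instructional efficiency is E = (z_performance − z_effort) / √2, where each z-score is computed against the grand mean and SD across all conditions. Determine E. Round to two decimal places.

z_performance = (78.4 − 72.4) / 13.8 = 6.0000 / 13.8 = 0.4348.
z_effort = (5.9 − 5.96) / 1.01 = -0.0600 / 1.01 = -0.0594.
z_P − z_E = 0.4348 − (-0.0594) = 0.4942.
E = 0.4942 / √2 = 0.4942 / 1.41421 = 0.3495 ≈ 0.35.

0.35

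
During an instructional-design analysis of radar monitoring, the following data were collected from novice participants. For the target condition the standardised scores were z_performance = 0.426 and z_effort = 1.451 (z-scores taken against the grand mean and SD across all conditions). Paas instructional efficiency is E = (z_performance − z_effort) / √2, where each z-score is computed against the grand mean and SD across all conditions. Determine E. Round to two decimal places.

z_P − z_E = 0.426 − 1.451 = -1.0250.
E = -1.0250 / √2 = -1.0250 / 1.41421 = -0.7248 ≈ -0.72.

-0.72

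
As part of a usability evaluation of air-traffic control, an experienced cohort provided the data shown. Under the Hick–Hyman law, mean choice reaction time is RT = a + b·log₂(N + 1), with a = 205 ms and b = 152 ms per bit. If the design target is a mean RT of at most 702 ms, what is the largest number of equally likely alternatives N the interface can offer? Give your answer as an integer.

Set 205 + 152·log₂(N + 1) ≤ 702.
log₂(N + 1) ≤ (702 − 205) / 152 = 3.2697.
N + 1 ≤ 2^3.2697 = 9.6445.
N ≤ 8.6445, so the largest integer N is 8.

8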